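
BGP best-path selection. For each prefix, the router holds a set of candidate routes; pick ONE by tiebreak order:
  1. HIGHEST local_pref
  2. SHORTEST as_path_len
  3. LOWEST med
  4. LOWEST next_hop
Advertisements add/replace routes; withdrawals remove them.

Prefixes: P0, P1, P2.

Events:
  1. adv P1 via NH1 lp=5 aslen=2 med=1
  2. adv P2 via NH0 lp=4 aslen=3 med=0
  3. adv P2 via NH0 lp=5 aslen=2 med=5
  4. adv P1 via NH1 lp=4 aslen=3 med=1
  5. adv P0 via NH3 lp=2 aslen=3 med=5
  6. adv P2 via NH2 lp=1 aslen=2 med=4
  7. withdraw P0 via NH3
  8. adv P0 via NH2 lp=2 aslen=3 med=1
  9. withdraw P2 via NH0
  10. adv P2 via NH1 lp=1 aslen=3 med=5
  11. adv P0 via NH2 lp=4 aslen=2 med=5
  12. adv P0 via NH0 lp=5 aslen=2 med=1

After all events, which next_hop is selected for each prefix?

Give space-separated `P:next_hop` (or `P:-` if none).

Answer: P0:NH0 P1:NH1 P2:NH2

Derivation:
Op 1: best P0=- P1=NH1 P2=-
Op 2: best P0=- P1=NH1 P2=NH0
Op 3: best P0=- P1=NH1 P2=NH0
Op 4: best P0=- P1=NH1 P2=NH0
Op 5: best P0=NH3 P1=NH1 P2=NH0
Op 6: best P0=NH3 P1=NH1 P2=NH0
Op 7: best P0=- P1=NH1 P2=NH0
Op 8: best P0=NH2 P1=NH1 P2=NH0
Op 9: best P0=NH2 P1=NH1 P2=NH2
Op 10: best P0=NH2 P1=NH1 P2=NH2
Op 11: best P0=NH2 P1=NH1 P2=NH2
Op 12: best P0=NH0 P1=NH1 P2=NH2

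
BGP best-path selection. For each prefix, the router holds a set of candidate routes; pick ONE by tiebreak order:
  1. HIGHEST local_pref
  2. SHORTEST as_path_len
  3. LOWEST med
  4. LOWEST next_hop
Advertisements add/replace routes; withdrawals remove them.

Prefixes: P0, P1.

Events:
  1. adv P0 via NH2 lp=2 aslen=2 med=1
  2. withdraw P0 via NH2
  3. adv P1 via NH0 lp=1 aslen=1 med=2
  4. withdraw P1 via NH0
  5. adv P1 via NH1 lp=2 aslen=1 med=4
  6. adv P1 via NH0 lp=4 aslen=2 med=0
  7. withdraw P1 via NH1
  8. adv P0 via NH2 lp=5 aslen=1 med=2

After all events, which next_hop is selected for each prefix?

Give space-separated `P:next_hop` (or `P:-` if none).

Answer: P0:NH2 P1:NH0

Derivation:
Op 1: best P0=NH2 P1=-
Op 2: best P0=- P1=-
Op 3: best P0=- P1=NH0
Op 4: best P0=- P1=-
Op 5: best P0=- P1=NH1
Op 6: best P0=- P1=NH0
Op 7: best P0=- P1=NH0
Op 8: best P0=NH2 P1=NH0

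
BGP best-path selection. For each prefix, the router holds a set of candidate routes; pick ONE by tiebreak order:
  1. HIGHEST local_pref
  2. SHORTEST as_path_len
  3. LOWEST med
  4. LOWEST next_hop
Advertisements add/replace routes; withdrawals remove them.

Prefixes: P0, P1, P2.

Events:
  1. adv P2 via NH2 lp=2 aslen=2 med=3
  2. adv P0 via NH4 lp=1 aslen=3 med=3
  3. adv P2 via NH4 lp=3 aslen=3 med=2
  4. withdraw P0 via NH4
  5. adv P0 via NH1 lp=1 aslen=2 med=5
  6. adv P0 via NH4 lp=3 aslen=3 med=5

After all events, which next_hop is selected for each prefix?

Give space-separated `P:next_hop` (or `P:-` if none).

Op 1: best P0=- P1=- P2=NH2
Op 2: best P0=NH4 P1=- P2=NH2
Op 3: best P0=NH4 P1=- P2=NH4
Op 4: best P0=- P1=- P2=NH4
Op 5: best P0=NH1 P1=- P2=NH4
Op 6: best P0=NH4 P1=- P2=NH4

Answer: P0:NH4 P1:- P2:NH4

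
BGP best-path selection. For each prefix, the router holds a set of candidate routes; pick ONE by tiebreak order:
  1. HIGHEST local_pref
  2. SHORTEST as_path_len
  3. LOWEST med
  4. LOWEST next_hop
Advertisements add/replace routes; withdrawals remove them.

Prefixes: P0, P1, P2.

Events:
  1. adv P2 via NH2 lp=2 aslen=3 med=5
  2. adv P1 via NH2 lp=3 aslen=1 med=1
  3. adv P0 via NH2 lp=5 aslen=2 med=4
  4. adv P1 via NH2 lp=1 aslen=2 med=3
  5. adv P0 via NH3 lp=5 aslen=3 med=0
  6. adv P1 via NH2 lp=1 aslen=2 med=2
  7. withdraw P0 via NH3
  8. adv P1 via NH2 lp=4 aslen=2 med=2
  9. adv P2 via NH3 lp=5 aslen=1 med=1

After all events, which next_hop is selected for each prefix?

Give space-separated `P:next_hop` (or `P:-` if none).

Op 1: best P0=- P1=- P2=NH2
Op 2: best P0=- P1=NH2 P2=NH2
Op 3: best P0=NH2 P1=NH2 P2=NH2
Op 4: best P0=NH2 P1=NH2 P2=NH2
Op 5: best P0=NH2 P1=NH2 P2=NH2
Op 6: best P0=NH2 P1=NH2 P2=NH2
Op 7: best P0=NH2 P1=NH2 P2=NH2
Op 8: best P0=NH2 P1=NH2 P2=NH2
Op 9: best P0=NH2 P1=NH2 P2=NH3

Answer: P0:NH2 P1:NH2 P2:NH3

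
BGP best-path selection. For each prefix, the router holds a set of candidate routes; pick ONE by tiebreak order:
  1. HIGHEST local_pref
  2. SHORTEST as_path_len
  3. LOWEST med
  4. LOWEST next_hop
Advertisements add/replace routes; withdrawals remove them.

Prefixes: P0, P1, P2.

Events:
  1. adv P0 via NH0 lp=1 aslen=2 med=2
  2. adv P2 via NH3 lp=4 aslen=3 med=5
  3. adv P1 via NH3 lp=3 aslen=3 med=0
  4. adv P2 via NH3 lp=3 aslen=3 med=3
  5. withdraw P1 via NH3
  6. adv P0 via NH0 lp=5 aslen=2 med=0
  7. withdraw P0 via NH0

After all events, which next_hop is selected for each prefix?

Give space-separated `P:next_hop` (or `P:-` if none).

Op 1: best P0=NH0 P1=- P2=-
Op 2: best P0=NH0 P1=- P2=NH3
Op 3: best P0=NH0 P1=NH3 P2=NH3
Op 4: best P0=NH0 P1=NH3 P2=NH3
Op 5: best P0=NH0 P1=- P2=NH3
Op 6: best P0=NH0 P1=- P2=NH3
Op 7: best P0=- P1=- P2=NH3

Answer: P0:- P1:- P2:NH3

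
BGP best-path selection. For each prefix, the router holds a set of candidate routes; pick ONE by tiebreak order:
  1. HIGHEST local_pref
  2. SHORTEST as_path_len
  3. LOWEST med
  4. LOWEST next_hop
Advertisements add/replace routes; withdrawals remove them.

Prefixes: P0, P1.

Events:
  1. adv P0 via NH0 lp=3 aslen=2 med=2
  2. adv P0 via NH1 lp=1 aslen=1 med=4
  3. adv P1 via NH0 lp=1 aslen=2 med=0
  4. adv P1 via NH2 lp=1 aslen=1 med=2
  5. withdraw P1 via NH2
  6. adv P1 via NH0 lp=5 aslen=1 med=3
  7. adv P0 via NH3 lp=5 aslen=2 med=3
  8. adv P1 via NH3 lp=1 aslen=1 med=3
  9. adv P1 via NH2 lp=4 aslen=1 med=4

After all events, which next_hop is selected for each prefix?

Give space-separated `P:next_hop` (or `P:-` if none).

Op 1: best P0=NH0 P1=-
Op 2: best P0=NH0 P1=-
Op 3: best P0=NH0 P1=NH0
Op 4: best P0=NH0 P1=NH2
Op 5: best P0=NH0 P1=NH0
Op 6: best P0=NH0 P1=NH0
Op 7: best P0=NH3 P1=NH0
Op 8: best P0=NH3 P1=NH0
Op 9: best P0=NH3 P1=NH0

Answer: P0:NH3 P1:NH0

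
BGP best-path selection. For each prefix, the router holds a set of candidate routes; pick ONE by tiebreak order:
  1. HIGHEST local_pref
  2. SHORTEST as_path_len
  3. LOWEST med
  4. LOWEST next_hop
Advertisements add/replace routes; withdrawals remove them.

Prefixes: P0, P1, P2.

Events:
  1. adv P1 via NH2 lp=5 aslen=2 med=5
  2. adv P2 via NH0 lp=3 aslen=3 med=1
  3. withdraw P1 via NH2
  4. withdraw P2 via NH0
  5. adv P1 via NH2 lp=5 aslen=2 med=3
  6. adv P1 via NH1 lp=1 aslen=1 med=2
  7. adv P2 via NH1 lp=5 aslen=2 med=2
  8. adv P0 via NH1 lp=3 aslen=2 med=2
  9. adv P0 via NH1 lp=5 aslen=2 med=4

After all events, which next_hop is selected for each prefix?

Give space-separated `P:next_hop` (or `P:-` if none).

Answer: P0:NH1 P1:NH2 P2:NH1

Derivation:
Op 1: best P0=- P1=NH2 P2=-
Op 2: best P0=- P1=NH2 P2=NH0
Op 3: best P0=- P1=- P2=NH0
Op 4: best P0=- P1=- P2=-
Op 5: best P0=- P1=NH2 P2=-
Op 6: best P0=- P1=NH2 P2=-
Op 7: best P0=- P1=NH2 P2=NH1
Op 8: best P0=NH1 P1=NH2 P2=NH1
Op 9: best P0=NH1 P1=NH2 P2=NH1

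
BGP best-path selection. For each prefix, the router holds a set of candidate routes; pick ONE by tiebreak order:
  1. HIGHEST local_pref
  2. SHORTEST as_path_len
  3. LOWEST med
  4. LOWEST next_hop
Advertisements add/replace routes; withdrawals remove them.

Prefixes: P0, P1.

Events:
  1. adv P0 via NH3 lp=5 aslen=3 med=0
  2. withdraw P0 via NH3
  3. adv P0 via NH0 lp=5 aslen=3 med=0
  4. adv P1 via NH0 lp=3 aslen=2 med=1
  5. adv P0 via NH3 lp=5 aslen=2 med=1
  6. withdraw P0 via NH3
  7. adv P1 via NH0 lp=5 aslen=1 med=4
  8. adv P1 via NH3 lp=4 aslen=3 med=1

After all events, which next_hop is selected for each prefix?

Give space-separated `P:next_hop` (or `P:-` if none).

Answer: P0:NH0 P1:NH0

Derivation:
Op 1: best P0=NH3 P1=-
Op 2: best P0=- P1=-
Op 3: best P0=NH0 P1=-
Op 4: best P0=NH0 P1=NH0
Op 5: best P0=NH3 P1=NH0
Op 6: best P0=NH0 P1=NH0
Op 7: best P0=NH0 P1=NH0
Op 8: best P0=NH0 P1=NH0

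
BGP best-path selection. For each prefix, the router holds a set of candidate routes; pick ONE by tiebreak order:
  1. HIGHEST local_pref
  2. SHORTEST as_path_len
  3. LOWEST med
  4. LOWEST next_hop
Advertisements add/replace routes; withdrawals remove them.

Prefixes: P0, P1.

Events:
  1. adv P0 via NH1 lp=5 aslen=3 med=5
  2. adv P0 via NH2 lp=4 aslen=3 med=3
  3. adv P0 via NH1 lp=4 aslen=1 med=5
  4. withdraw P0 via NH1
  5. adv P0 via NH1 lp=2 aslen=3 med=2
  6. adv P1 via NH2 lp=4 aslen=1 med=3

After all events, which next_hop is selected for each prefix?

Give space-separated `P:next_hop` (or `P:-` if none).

Answer: P0:NH2 P1:NH2

Derivation:
Op 1: best P0=NH1 P1=-
Op 2: best P0=NH1 P1=-
Op 3: best P0=NH1 P1=-
Op 4: best P0=NH2 P1=-
Op 5: best P0=NH2 P1=-
Op 6: best P0=NH2 P1=NH2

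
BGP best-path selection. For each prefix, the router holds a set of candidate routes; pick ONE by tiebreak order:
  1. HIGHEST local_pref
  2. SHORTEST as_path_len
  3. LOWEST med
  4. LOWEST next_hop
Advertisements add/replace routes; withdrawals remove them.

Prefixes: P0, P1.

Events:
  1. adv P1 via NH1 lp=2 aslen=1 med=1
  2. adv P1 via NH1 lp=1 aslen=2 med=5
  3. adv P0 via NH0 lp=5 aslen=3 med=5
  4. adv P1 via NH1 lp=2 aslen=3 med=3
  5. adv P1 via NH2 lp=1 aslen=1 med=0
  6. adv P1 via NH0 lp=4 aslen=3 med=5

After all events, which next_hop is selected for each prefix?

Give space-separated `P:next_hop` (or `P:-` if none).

Answer: P0:NH0 P1:NH0

Derivation:
Op 1: best P0=- P1=NH1
Op 2: best P0=- P1=NH1
Op 3: best P0=NH0 P1=NH1
Op 4: best P0=NH0 P1=NH1
Op 5: best P0=NH0 P1=NH1
Op 6: best P0=NH0 P1=NH0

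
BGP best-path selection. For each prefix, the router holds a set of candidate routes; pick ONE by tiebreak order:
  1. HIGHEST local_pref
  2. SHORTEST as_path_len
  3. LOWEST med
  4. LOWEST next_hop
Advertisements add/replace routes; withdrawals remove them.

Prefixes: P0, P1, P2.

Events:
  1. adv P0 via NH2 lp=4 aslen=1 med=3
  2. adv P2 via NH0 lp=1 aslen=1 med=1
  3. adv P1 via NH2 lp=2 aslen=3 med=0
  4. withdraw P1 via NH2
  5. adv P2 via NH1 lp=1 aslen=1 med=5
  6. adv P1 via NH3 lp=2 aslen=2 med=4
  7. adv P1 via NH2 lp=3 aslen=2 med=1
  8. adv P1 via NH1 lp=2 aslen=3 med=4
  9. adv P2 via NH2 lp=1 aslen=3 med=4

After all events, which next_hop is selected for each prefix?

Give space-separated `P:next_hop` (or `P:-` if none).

Answer: P0:NH2 P1:NH2 P2:NH0

Derivation:
Op 1: best P0=NH2 P1=- P2=-
Op 2: best P0=NH2 P1=- P2=NH0
Op 3: best P0=NH2 P1=NH2 P2=NH0
Op 4: best P0=NH2 P1=- P2=NH0
Op 5: best P0=NH2 P1=- P2=NH0
Op 6: best P0=NH2 P1=NH3 P2=NH0
Op 7: best P0=NH2 P1=NH2 P2=NH0
Op 8: best P0=NH2 P1=NH2 P2=NH0
Op 9: best P0=NH2 P1=NH2 P2=NH0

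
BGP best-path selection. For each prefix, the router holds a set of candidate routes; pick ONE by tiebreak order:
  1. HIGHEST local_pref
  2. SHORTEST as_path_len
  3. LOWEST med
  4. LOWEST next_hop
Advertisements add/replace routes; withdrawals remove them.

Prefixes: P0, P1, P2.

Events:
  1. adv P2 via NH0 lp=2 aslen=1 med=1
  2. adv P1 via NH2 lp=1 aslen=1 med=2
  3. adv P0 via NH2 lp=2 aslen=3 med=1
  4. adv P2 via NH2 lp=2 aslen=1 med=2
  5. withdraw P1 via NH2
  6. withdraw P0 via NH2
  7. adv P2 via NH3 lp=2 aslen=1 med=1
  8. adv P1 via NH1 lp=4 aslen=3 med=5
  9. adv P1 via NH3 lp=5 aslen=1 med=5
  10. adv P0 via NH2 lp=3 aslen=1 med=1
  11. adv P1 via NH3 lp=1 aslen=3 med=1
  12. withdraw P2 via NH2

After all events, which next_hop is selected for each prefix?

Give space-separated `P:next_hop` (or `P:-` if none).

Answer: P0:NH2 P1:NH1 P2:NH0

Derivation:
Op 1: best P0=- P1=- P2=NH0
Op 2: best P0=- P1=NH2 P2=NH0
Op 3: best P0=NH2 P1=NH2 P2=NH0
Op 4: best P0=NH2 P1=NH2 P2=NH0
Op 5: best P0=NH2 P1=- P2=NH0
Op 6: best P0=- P1=- P2=NH0
Op 7: best P0=- P1=- P2=NH0
Op 8: best P0=- P1=NH1 P2=NH0
Op 9: best P0=- P1=NH3 P2=NH0
Op 10: best P0=NH2 P1=NH3 P2=NH0
Op 11: best P0=NH2 P1=NH1 P2=NH0
Op 12: best P0=NH2 P1=NH1 P2=NH0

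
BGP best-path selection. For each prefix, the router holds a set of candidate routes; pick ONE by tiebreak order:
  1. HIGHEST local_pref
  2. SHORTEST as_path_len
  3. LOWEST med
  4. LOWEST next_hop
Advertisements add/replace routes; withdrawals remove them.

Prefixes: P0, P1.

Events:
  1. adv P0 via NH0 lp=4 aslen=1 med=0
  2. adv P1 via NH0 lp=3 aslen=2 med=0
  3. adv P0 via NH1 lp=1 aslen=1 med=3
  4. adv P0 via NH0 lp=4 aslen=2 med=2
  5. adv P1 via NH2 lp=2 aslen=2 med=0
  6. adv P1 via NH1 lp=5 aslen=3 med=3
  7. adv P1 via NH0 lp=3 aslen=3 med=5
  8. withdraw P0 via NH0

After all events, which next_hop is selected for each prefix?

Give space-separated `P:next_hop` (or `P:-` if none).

Op 1: best P0=NH0 P1=-
Op 2: best P0=NH0 P1=NH0
Op 3: best P0=NH0 P1=NH0
Op 4: best P0=NH0 P1=NH0
Op 5: best P0=NH0 P1=NH0
Op 6: best P0=NH0 P1=NH1
Op 7: best P0=NH0 P1=NH1
Op 8: best P0=NH1 P1=NH1

Answer: P0:NH1 P1:NH1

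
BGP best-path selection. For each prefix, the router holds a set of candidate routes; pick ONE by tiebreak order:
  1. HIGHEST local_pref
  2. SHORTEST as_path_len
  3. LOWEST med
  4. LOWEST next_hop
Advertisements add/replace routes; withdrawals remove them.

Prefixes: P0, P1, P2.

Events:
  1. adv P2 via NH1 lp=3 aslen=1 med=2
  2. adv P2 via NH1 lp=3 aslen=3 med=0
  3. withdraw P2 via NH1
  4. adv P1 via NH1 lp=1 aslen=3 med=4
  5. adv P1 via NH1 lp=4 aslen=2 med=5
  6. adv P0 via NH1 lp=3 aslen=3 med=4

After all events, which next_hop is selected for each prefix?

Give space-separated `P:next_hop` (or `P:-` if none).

Op 1: best P0=- P1=- P2=NH1
Op 2: best P0=- P1=- P2=NH1
Op 3: best P0=- P1=- P2=-
Op 4: best P0=- P1=NH1 P2=-
Op 5: best P0=- P1=NH1 P2=-
Op 6: best P0=NH1 P1=NH1 P2=-

Answer: P0:NH1 P1:NH1 P2:-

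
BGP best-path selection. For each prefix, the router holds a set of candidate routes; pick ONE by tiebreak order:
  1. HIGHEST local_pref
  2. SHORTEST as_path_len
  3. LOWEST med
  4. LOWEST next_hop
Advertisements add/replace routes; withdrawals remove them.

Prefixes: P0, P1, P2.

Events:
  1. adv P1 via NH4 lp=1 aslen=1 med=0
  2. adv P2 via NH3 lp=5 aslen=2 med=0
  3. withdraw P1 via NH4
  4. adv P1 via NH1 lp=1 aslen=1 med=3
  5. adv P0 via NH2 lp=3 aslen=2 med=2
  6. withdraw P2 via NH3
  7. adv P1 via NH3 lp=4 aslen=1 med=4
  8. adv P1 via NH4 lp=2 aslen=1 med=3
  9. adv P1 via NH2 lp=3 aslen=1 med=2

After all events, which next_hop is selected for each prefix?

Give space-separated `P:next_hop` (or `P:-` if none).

Answer: P0:NH2 P1:NH3 P2:-

Derivation:
Op 1: best P0=- P1=NH4 P2=-
Op 2: best P0=- P1=NH4 P2=NH3
Op 3: best P0=- P1=- P2=NH3
Op 4: best P0=- P1=NH1 P2=NH3
Op 5: best P0=NH2 P1=NH1 P2=NH3
Op 6: best P0=NH2 P1=NH1 P2=-
Op 7: best P0=NH2 P1=NH3 P2=-
Op 8: best P0=NH2 P1=NH3 P2=-
Op 9: best P0=NH2 P1=NH3 P2=-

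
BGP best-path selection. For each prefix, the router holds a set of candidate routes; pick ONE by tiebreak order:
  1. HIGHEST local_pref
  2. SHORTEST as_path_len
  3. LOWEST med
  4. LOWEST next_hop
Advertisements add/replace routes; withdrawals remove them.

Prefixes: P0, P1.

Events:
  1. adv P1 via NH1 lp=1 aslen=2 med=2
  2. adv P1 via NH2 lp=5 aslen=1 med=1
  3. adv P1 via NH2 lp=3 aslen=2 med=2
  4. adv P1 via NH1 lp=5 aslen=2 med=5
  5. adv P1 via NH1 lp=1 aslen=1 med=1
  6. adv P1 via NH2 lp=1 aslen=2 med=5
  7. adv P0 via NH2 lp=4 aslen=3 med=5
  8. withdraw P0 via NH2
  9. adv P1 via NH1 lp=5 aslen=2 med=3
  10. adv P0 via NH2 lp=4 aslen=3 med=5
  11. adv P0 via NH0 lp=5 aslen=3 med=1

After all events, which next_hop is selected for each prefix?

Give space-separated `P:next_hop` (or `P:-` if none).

Answer: P0:NH0 P1:NH1

Derivation:
Op 1: best P0=- P1=NH1
Op 2: best P0=- P1=NH2
Op 3: best P0=- P1=NH2
Op 4: best P0=- P1=NH1
Op 5: best P0=- P1=NH2
Op 6: best P0=- P1=NH1
Op 7: best P0=NH2 P1=NH1
Op 8: best P0=- P1=NH1
Op 9: best P0=- P1=NH1
Op 10: best P0=NH2 P1=NH1
Op 11: best P0=NH0 P1=NH1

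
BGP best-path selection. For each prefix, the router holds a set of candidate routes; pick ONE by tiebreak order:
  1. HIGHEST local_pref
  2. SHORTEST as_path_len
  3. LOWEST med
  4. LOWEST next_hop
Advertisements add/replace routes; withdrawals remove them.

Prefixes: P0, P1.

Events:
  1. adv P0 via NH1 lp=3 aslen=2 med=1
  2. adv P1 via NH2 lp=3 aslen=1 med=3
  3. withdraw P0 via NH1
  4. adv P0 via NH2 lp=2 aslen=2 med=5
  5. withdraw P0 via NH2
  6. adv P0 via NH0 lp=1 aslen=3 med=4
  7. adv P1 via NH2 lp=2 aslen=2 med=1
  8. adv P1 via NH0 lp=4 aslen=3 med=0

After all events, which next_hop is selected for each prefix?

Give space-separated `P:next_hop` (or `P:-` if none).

Answer: P0:NH0 P1:NH0

Derivation:
Op 1: best P0=NH1 P1=-
Op 2: best P0=NH1 P1=NH2
Op 3: best P0=- P1=NH2
Op 4: best P0=NH2 P1=NH2
Op 5: best P0=- P1=NH2
Op 6: best P0=NH0 P1=NH2
Op 7: best P0=NH0 P1=NH2
Op 8: best P0=NH0 P1=NH0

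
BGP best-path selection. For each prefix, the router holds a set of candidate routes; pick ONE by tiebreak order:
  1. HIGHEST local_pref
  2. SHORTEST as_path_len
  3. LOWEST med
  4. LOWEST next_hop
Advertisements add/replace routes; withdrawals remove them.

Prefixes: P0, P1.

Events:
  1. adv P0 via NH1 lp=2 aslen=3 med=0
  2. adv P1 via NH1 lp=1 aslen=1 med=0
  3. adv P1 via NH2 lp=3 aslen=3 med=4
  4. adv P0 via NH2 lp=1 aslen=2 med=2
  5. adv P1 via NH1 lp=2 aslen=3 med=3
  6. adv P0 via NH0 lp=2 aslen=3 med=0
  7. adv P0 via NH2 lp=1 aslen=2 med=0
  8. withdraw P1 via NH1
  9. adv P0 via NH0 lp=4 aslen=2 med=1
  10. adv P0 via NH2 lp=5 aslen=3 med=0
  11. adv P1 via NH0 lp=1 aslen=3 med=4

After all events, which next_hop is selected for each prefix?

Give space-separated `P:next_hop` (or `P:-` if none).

Op 1: best P0=NH1 P1=-
Op 2: best P0=NH1 P1=NH1
Op 3: best P0=NH1 P1=NH2
Op 4: best P0=NH1 P1=NH2
Op 5: best P0=NH1 P1=NH2
Op 6: best P0=NH0 P1=NH2
Op 7: best P0=NH0 P1=NH2
Op 8: best P0=NH0 P1=NH2
Op 9: best P0=NH0 P1=NH2
Op 10: best P0=NH2 P1=NH2
Op 11: best P0=NH2 P1=NH2

Answer: P0:NH2 P1:NH2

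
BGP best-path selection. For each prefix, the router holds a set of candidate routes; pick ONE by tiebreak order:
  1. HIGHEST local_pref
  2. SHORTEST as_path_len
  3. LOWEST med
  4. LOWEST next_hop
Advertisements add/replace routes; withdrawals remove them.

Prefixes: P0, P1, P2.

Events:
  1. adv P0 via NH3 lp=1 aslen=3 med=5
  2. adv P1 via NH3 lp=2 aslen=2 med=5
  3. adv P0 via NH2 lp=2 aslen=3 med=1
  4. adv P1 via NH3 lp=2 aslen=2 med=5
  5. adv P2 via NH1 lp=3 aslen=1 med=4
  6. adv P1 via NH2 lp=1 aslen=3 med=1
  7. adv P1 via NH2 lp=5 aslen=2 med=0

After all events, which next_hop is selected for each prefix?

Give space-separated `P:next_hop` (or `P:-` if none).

Op 1: best P0=NH3 P1=- P2=-
Op 2: best P0=NH3 P1=NH3 P2=-
Op 3: best P0=NH2 P1=NH3 P2=-
Op 4: best P0=NH2 P1=NH3 P2=-
Op 5: best P0=NH2 P1=NH3 P2=NH1
Op 6: best P0=NH2 P1=NH3 P2=NH1
Op 7: best P0=NH2 P1=NH2 P2=NH1

Answer: P0:NH2 P1:NH2 P2:NH1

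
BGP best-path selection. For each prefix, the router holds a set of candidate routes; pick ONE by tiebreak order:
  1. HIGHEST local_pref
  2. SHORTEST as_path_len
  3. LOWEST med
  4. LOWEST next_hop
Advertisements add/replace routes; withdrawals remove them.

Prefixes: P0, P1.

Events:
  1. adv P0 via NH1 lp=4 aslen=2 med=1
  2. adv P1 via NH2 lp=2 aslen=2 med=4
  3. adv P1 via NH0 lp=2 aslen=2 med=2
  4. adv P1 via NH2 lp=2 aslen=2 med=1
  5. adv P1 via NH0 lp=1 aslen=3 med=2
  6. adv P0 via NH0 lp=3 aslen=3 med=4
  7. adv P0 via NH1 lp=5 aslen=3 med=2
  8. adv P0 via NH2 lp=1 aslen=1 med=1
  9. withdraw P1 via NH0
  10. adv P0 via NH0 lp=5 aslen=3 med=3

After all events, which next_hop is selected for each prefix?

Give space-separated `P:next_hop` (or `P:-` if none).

Op 1: best P0=NH1 P1=-
Op 2: best P0=NH1 P1=NH2
Op 3: best P0=NH1 P1=NH0
Op 4: best P0=NH1 P1=NH2
Op 5: best P0=NH1 P1=NH2
Op 6: best P0=NH1 P1=NH2
Op 7: best P0=NH1 P1=NH2
Op 8: best P0=NH1 P1=NH2
Op 9: best P0=NH1 P1=NH2
Op 10: best P0=NH1 P1=NH2

Answer: P0:NH1 P1:NH2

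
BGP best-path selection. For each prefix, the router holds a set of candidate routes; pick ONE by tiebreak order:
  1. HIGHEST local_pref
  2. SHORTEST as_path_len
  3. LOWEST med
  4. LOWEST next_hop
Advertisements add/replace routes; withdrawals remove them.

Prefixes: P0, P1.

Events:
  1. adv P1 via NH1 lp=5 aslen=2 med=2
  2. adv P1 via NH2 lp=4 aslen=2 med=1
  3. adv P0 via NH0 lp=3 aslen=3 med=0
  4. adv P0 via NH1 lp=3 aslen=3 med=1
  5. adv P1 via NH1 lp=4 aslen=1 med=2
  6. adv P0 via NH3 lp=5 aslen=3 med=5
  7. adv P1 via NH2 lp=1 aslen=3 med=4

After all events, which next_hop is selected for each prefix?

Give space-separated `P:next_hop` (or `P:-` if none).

Op 1: best P0=- P1=NH1
Op 2: best P0=- P1=NH1
Op 3: best P0=NH0 P1=NH1
Op 4: best P0=NH0 P1=NH1
Op 5: best P0=NH0 P1=NH1
Op 6: best P0=NH3 P1=NH1
Op 7: best P0=NH3 P1=NH1

Answer: P0:NH3 P1:NH1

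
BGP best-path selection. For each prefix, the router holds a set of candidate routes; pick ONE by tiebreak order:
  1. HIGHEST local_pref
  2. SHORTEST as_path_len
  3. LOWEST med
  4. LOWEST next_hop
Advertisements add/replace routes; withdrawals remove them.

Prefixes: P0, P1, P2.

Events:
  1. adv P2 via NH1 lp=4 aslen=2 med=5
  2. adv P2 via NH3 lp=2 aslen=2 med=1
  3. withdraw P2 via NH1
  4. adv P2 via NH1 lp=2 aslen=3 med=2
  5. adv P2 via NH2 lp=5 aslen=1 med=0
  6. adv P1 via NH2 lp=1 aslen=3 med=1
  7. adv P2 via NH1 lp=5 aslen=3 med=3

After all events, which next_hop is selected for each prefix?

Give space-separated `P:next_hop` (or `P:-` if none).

Answer: P0:- P1:NH2 P2:NH2

Derivation:
Op 1: best P0=- P1=- P2=NH1
Op 2: best P0=- P1=- P2=NH1
Op 3: best P0=- P1=- P2=NH3
Op 4: best P0=- P1=- P2=NH3
Op 5: best P0=- P1=- P2=NH2
Op 6: best P0=- P1=NH2 P2=NH2
Op 7: best P0=- P1=NH2 P2=NH2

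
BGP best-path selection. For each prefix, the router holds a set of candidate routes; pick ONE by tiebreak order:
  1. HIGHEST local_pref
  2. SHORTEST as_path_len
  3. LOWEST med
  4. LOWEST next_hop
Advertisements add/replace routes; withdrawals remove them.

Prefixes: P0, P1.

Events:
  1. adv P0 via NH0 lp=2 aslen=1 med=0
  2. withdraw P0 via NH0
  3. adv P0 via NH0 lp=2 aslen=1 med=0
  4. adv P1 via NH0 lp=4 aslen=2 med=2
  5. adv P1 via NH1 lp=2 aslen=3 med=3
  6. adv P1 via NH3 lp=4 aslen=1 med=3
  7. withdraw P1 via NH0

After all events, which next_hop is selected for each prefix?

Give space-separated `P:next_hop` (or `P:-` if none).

Op 1: best P0=NH0 P1=-
Op 2: best P0=- P1=-
Op 3: best P0=NH0 P1=-
Op 4: best P0=NH0 P1=NH0
Op 5: best P0=NH0 P1=NH0
Op 6: best P0=NH0 P1=NH3
Op 7: best P0=NH0 P1=NH3

Answer: P0:NH0 P1:NH3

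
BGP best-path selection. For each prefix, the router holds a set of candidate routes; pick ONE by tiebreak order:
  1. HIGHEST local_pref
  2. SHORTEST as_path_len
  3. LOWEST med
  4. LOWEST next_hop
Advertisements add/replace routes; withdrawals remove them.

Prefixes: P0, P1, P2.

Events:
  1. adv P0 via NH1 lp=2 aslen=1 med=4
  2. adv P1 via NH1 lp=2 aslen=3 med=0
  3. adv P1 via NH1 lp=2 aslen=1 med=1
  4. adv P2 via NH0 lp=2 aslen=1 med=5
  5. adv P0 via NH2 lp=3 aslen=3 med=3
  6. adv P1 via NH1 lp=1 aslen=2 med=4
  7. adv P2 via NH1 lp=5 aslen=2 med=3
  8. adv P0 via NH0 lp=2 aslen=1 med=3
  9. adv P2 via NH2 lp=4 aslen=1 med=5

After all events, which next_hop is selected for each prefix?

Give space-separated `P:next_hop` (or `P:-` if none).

Answer: P0:NH2 P1:NH1 P2:NH1

Derivation:
Op 1: best P0=NH1 P1=- P2=-
Op 2: best P0=NH1 P1=NH1 P2=-
Op 3: best P0=NH1 P1=NH1 P2=-
Op 4: best P0=NH1 P1=NH1 P2=NH0
Op 5: best P0=NH2 P1=NH1 P2=NH0
Op 6: best P0=NH2 P1=NH1 P2=NH0
Op 7: best P0=NH2 P1=NH1 P2=NH1
Op 8: best P0=NH2 P1=NH1 P2=NH1
Op 9: best P0=NH2 P1=NH1 P2=NH1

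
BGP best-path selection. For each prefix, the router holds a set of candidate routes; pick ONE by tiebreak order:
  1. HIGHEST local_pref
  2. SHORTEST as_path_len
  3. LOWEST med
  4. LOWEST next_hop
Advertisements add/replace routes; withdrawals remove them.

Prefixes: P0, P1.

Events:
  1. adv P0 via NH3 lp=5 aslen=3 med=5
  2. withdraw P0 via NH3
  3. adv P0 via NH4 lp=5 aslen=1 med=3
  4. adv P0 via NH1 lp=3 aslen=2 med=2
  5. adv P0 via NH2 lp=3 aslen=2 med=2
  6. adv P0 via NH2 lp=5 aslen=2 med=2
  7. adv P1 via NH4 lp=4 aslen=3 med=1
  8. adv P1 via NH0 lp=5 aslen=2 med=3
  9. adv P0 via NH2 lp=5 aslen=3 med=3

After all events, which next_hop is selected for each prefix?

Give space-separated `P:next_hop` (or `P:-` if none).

Answer: P0:NH4 P1:NH0

Derivation:
Op 1: best P0=NH3 P1=-
Op 2: best P0=- P1=-
Op 3: best P0=NH4 P1=-
Op 4: best P0=NH4 P1=-
Op 5: best P0=NH4 P1=-
Op 6: best P0=NH4 P1=-
Op 7: best P0=NH4 P1=NH4
Op 8: best P0=NH4 P1=NH0
Op 9: best P0=NH4 P1=NH0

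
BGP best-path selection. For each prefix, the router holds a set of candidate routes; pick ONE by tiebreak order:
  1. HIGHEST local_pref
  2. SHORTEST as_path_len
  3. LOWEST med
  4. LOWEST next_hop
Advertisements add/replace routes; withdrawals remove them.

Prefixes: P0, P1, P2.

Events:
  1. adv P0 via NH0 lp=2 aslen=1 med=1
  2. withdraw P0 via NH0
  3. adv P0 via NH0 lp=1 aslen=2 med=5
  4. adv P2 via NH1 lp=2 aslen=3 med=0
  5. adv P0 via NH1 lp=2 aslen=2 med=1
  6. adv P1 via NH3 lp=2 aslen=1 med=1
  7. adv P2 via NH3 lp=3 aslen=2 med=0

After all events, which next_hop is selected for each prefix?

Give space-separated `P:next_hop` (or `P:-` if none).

Op 1: best P0=NH0 P1=- P2=-
Op 2: best P0=- P1=- P2=-
Op 3: best P0=NH0 P1=- P2=-
Op 4: best P0=NH0 P1=- P2=NH1
Op 5: best P0=NH1 P1=- P2=NH1
Op 6: best P0=NH1 P1=NH3 P2=NH1
Op 7: best P0=NH1 P1=NH3 P2=NH3

Answer: P0:NH1 P1:NH3 P2:NH3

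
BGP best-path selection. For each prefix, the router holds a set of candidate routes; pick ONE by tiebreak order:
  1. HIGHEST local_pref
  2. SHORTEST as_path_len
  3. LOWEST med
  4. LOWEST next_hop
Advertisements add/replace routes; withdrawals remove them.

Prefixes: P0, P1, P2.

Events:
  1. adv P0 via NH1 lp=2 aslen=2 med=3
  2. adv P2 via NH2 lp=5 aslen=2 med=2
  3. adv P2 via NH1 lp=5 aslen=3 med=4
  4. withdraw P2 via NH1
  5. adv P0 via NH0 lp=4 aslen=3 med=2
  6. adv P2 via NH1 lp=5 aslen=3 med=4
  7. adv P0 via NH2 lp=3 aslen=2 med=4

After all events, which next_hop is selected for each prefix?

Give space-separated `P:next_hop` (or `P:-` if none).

Answer: P0:NH0 P1:- P2:NH2

Derivation:
Op 1: best P0=NH1 P1=- P2=-
Op 2: best P0=NH1 P1=- P2=NH2
Op 3: best P0=NH1 P1=- P2=NH2
Op 4: best P0=NH1 P1=- P2=NH2
Op 5: best P0=NH0 P1=- P2=NH2
Op 6: best P0=NH0 P1=- P2=NH2
Op 7: best P0=NH0 P1=- P2=NH2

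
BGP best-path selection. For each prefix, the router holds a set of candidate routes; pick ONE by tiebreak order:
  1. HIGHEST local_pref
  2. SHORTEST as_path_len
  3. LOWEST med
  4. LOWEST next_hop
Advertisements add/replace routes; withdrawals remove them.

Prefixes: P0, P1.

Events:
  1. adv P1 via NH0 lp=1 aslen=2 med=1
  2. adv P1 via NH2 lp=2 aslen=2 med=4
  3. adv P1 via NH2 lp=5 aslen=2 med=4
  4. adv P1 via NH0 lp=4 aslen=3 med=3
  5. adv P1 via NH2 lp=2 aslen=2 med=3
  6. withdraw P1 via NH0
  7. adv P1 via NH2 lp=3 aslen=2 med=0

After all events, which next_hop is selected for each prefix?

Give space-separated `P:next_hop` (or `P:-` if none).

Answer: P0:- P1:NH2

Derivation:
Op 1: best P0=- P1=NH0
Op 2: best P0=- P1=NH2
Op 3: best P0=- P1=NH2
Op 4: best P0=- P1=NH2
Op 5: best P0=- P1=NH0
Op 6: best P0=- P1=NH2
Op 7: best P0=- P1=NH2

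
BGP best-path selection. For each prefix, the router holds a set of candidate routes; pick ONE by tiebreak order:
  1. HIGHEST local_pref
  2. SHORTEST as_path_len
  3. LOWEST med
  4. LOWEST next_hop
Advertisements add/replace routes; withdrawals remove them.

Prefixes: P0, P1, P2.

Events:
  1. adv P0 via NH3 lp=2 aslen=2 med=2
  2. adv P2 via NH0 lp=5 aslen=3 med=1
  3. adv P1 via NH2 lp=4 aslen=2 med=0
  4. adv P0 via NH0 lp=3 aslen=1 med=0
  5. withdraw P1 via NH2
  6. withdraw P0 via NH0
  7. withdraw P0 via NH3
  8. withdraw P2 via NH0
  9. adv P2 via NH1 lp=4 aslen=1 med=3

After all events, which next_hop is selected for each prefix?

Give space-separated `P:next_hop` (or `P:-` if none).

Op 1: best P0=NH3 P1=- P2=-
Op 2: best P0=NH3 P1=- P2=NH0
Op 3: best P0=NH3 P1=NH2 P2=NH0
Op 4: best P0=NH0 P1=NH2 P2=NH0
Op 5: best P0=NH0 P1=- P2=NH0
Op 6: best P0=NH3 P1=- P2=NH0
Op 7: best P0=- P1=- P2=NH0
Op 8: best P0=- P1=- P2=-
Op 9: best P0=- P1=- P2=NH1

Answer: P0:- P1:- P2:NH1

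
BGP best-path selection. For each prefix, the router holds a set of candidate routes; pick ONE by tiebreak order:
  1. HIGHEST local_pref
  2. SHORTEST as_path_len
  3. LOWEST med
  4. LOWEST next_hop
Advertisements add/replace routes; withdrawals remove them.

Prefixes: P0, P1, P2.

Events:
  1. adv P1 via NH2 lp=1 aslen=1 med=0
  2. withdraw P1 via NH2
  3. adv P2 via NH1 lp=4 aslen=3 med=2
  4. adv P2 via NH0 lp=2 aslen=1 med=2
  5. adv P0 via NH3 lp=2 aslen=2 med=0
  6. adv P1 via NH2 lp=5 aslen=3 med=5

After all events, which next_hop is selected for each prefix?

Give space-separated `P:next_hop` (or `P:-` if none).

Answer: P0:NH3 P1:NH2 P2:NH1

Derivation:
Op 1: best P0=- P1=NH2 P2=-
Op 2: best P0=- P1=- P2=-
Op 3: best P0=- P1=- P2=NH1
Op 4: best P0=- P1=- P2=NH1
Op 5: best P0=NH3 P1=- P2=NH1
Op 6: best P0=NH3 P1=NH2 P2=NH1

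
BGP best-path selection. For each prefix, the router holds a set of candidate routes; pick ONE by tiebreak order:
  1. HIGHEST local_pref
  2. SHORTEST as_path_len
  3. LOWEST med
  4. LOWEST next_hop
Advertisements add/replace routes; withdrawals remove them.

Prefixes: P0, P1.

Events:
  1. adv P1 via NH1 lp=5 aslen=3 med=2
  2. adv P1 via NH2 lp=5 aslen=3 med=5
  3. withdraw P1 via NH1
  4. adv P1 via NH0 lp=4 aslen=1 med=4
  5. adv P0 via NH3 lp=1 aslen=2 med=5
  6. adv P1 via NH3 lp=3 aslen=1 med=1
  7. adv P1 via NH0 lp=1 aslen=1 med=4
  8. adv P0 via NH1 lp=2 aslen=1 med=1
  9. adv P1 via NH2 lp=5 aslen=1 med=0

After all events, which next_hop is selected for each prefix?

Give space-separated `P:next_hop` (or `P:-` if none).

Op 1: best P0=- P1=NH1
Op 2: best P0=- P1=NH1
Op 3: best P0=- P1=NH2
Op 4: best P0=- P1=NH2
Op 5: best P0=NH3 P1=NH2
Op 6: best P0=NH3 P1=NH2
Op 7: best P0=NH3 P1=NH2
Op 8: best P0=NH1 P1=NH2
Op 9: best P0=NH1 P1=NH2

Answer: P0:NH1 P1:NH2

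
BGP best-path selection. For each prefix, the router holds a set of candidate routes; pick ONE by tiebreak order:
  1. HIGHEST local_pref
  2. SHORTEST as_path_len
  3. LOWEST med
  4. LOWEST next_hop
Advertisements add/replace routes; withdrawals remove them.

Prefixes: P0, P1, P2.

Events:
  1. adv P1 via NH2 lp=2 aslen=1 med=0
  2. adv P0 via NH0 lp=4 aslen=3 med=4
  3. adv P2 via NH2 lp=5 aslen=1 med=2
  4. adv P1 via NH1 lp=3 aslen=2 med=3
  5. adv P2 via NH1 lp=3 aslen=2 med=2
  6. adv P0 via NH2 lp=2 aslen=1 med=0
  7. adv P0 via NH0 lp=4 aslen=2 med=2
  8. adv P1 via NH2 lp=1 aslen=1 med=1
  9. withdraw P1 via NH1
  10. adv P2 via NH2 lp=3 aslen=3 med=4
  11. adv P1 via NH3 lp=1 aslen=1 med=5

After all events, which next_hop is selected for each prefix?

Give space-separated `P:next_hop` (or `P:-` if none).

Answer: P0:NH0 P1:NH2 P2:NH1

Derivation:
Op 1: best P0=- P1=NH2 P2=-
Op 2: best P0=NH0 P1=NH2 P2=-
Op 3: best P0=NH0 P1=NH2 P2=NH2
Op 4: best P0=NH0 P1=NH1 P2=NH2
Op 5: best P0=NH0 P1=NH1 P2=NH2
Op 6: best P0=NH0 P1=NH1 P2=NH2
Op 7: best P0=NH0 P1=NH1 P2=NH2
Op 8: best P0=NH0 P1=NH1 P2=NH2
Op 9: best P0=NH0 P1=NH2 P2=NH2
Op 10: best P0=NH0 P1=NH2 P2=NH1
Op 11: best P0=NH0 P1=NH2 P2=NH1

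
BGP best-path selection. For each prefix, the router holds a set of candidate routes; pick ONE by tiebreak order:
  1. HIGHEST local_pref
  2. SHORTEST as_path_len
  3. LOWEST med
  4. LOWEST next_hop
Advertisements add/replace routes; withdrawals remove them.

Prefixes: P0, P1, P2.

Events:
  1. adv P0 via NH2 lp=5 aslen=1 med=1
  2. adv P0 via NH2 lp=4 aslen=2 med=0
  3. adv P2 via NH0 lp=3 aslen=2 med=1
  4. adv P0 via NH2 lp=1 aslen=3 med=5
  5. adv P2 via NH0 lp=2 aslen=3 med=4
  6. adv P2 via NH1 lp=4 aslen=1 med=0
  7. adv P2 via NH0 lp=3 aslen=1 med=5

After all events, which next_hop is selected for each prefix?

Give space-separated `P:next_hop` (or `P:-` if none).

Op 1: best P0=NH2 P1=- P2=-
Op 2: best P0=NH2 P1=- P2=-
Op 3: best P0=NH2 P1=- P2=NH0
Op 4: best P0=NH2 P1=- P2=NH0
Op 5: best P0=NH2 P1=- P2=NH0
Op 6: best P0=NH2 P1=- P2=NH1
Op 7: best P0=NH2 P1=- P2=NH1

Answer: P0:NH2 P1:- P2:NH1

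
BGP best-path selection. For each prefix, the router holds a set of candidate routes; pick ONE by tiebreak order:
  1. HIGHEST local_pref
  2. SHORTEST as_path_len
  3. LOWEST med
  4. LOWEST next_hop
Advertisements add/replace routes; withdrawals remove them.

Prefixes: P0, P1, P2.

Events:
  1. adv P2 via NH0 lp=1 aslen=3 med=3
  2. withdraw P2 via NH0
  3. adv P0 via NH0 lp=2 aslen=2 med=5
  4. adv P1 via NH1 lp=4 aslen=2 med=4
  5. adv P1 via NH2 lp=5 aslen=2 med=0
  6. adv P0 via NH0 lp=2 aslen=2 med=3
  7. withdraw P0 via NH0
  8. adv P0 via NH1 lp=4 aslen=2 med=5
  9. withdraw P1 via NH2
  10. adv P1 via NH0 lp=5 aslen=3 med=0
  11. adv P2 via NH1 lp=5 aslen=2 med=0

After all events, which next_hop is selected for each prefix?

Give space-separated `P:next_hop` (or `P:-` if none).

Op 1: best P0=- P1=- P2=NH0
Op 2: best P0=- P1=- P2=-
Op 3: best P0=NH0 P1=- P2=-
Op 4: best P0=NH0 P1=NH1 P2=-
Op 5: best P0=NH0 P1=NH2 P2=-
Op 6: best P0=NH0 P1=NH2 P2=-
Op 7: best P0=- P1=NH2 P2=-
Op 8: best P0=NH1 P1=NH2 P2=-
Op 9: best P0=NH1 P1=NH1 P2=-
Op 10: best P0=NH1 P1=NH0 P2=-
Op 11: best P0=NH1 P1=NH0 P2=NH1

Answer: P0:NH1 P1:NH0 P2:NH1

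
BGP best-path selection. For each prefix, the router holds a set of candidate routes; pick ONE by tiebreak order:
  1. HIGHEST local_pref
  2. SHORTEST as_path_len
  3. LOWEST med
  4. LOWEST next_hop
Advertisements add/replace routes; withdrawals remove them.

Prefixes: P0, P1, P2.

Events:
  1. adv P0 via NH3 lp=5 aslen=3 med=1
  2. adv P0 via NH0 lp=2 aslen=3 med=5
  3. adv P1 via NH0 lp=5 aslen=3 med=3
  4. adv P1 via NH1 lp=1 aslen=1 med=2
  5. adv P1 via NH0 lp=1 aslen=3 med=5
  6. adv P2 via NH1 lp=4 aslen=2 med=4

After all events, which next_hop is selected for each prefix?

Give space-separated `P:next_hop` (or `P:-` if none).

Op 1: best P0=NH3 P1=- P2=-
Op 2: best P0=NH3 P1=- P2=-
Op 3: best P0=NH3 P1=NH0 P2=-
Op 4: best P0=NH3 P1=NH0 P2=-
Op 5: best P0=NH3 P1=NH1 P2=-
Op 6: best P0=NH3 P1=NH1 P2=NH1

Answer: P0:NH3 P1:NH1 P2:NH1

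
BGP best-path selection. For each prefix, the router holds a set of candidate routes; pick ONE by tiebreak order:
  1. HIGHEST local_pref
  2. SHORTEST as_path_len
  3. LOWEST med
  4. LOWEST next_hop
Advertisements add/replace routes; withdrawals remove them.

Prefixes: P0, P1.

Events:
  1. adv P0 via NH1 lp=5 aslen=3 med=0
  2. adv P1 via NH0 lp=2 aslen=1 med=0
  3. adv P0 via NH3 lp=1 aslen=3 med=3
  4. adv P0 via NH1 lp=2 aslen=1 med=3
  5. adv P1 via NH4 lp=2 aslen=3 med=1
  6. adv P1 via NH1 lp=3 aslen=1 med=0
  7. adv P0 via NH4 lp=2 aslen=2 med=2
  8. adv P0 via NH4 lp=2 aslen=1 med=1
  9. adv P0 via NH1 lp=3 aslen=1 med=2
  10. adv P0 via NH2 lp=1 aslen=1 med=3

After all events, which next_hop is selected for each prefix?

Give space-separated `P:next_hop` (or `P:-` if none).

Answer: P0:NH1 P1:NH1

Derivation:
Op 1: best P0=NH1 P1=-
Op 2: best P0=NH1 P1=NH0
Op 3: best P0=NH1 P1=NH0
Op 4: best P0=NH1 P1=NH0
Op 5: best P0=NH1 P1=NH0
Op 6: best P0=NH1 P1=NH1
Op 7: best P0=NH1 P1=NH1
Op 8: best P0=NH4 P1=NH1
Op 9: best P0=NH1 P1=NH1
Op 10: best P0=NH1 P1=NH1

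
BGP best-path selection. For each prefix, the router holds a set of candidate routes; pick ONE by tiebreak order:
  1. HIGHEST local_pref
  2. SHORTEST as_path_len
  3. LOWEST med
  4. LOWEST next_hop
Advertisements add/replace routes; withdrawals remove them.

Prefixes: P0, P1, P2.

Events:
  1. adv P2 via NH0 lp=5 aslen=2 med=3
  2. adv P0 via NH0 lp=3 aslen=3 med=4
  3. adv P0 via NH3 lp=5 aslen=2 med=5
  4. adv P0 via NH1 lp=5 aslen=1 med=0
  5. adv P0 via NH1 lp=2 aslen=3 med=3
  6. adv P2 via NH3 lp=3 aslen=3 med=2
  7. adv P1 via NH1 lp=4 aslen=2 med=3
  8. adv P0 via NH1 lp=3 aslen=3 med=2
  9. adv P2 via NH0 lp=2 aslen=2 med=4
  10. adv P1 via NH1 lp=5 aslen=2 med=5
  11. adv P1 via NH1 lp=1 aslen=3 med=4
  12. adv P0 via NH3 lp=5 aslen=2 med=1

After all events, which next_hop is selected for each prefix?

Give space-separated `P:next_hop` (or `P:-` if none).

Op 1: best P0=- P1=- P2=NH0
Op 2: best P0=NH0 P1=- P2=NH0
Op 3: best P0=NH3 P1=- P2=NH0
Op 4: best P0=NH1 P1=- P2=NH0
Op 5: best P0=NH3 P1=- P2=NH0
Op 6: best P0=NH3 P1=- P2=NH0
Op 7: best P0=NH3 P1=NH1 P2=NH0
Op 8: best P0=NH3 P1=NH1 P2=NH0
Op 9: best P0=NH3 P1=NH1 P2=NH3
Op 10: best P0=NH3 P1=NH1 P2=NH3
Op 11: best P0=NH3 P1=NH1 P2=NH3
Op 12: best P0=NH3 P1=NH1 P2=NH3

Answer: P0:NH3 P1:NH1 P2:NH3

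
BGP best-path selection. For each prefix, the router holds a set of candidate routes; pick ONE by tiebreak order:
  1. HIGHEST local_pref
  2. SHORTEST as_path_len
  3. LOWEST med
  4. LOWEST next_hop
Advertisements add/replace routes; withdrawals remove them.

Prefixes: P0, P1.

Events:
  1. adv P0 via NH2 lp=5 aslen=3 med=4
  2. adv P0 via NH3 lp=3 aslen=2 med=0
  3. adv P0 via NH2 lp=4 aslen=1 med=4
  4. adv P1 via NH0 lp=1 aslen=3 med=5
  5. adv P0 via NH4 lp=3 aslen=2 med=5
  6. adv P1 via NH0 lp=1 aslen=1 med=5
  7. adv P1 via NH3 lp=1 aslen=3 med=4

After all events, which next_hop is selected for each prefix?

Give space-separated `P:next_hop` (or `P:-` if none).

Op 1: best P0=NH2 P1=-
Op 2: best P0=NH2 P1=-
Op 3: best P0=NH2 P1=-
Op 4: best P0=NH2 P1=NH0
Op 5: best P0=NH2 P1=NH0
Op 6: best P0=NH2 P1=NH0
Op 7: best P0=NH2 P1=NH0

Answer: P0:NH2 P1:NH0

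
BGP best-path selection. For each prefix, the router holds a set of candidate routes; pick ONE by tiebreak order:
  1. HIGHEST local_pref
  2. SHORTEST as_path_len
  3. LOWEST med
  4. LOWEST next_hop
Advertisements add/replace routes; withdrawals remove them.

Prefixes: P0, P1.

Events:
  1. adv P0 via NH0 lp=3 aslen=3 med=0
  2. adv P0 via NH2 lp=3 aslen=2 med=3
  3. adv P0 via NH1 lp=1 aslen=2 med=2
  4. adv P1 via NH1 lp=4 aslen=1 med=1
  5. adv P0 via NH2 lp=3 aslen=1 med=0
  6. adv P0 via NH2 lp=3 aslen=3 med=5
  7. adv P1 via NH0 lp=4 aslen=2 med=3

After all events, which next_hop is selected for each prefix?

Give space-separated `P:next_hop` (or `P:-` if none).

Op 1: best P0=NH0 P1=-
Op 2: best P0=NH2 P1=-
Op 3: best P0=NH2 P1=-
Op 4: best P0=NH2 P1=NH1
Op 5: best P0=NH2 P1=NH1
Op 6: best P0=NH0 P1=NH1
Op 7: best P0=NH0 P1=NH1

Answer: P0:NH0 P1:NH1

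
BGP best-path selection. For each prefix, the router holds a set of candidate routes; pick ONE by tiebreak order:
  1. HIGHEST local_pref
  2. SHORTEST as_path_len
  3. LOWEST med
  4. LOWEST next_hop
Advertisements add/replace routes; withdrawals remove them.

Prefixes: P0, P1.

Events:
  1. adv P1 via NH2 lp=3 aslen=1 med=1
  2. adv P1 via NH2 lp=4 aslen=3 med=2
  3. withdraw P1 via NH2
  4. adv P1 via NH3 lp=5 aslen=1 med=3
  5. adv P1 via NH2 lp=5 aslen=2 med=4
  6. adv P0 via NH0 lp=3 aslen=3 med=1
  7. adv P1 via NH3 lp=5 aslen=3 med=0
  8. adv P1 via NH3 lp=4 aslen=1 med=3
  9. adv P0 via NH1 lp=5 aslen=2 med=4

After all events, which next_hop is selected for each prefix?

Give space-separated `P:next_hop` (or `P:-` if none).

Answer: P0:NH1 P1:NH2

Derivation:
Op 1: best P0=- P1=NH2
Op 2: best P0=- P1=NH2
Op 3: best P0=- P1=-
Op 4: best P0=- P1=NH3
Op 5: best P0=- P1=NH3
Op 6: best P0=NH0 P1=NH3
Op 7: best P0=NH0 P1=NH2
Op 8: best P0=NH0 P1=NH2
Op 9: best P0=NH1 P1=NH2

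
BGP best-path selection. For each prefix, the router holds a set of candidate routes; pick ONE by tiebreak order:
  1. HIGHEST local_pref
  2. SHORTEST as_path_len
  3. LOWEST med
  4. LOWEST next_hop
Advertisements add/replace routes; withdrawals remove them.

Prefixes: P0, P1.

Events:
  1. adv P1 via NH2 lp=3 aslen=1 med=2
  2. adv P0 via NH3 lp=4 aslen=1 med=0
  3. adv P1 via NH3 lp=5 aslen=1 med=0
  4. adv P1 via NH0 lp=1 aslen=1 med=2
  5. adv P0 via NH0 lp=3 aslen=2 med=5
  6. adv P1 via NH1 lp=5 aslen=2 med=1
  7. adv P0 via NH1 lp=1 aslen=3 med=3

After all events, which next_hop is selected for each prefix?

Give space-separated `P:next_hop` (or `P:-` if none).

Op 1: best P0=- P1=NH2
Op 2: best P0=NH3 P1=NH2
Op 3: best P0=NH3 P1=NH3
Op 4: best P0=NH3 P1=NH3
Op 5: best P0=NH3 P1=NH3
Op 6: best P0=NH3 P1=NH3
Op 7: best P0=NH3 P1=NH3

Answer: P0:NH3 P1:NH3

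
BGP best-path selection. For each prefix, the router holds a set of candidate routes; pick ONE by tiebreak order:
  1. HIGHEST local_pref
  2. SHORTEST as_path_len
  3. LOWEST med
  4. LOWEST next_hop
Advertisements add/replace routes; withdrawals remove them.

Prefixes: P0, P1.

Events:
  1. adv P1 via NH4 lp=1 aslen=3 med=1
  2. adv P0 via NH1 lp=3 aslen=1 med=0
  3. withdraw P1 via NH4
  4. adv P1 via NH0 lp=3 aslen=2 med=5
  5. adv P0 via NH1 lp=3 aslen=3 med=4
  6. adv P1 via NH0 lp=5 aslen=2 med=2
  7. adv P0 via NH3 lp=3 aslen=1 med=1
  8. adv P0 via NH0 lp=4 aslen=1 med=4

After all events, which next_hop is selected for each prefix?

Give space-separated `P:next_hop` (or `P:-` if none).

Answer: P0:NH0 P1:NH0

Derivation:
Op 1: best P0=- P1=NH4
Op 2: best P0=NH1 P1=NH4
Op 3: best P0=NH1 P1=-
Op 4: best P0=NH1 P1=NH0
Op 5: best P0=NH1 P1=NH0
Op 6: best P0=NH1 P1=NH0
Op 7: best P0=NH3 P1=NH0
Op 8: best P0=NH0 P1=NH0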